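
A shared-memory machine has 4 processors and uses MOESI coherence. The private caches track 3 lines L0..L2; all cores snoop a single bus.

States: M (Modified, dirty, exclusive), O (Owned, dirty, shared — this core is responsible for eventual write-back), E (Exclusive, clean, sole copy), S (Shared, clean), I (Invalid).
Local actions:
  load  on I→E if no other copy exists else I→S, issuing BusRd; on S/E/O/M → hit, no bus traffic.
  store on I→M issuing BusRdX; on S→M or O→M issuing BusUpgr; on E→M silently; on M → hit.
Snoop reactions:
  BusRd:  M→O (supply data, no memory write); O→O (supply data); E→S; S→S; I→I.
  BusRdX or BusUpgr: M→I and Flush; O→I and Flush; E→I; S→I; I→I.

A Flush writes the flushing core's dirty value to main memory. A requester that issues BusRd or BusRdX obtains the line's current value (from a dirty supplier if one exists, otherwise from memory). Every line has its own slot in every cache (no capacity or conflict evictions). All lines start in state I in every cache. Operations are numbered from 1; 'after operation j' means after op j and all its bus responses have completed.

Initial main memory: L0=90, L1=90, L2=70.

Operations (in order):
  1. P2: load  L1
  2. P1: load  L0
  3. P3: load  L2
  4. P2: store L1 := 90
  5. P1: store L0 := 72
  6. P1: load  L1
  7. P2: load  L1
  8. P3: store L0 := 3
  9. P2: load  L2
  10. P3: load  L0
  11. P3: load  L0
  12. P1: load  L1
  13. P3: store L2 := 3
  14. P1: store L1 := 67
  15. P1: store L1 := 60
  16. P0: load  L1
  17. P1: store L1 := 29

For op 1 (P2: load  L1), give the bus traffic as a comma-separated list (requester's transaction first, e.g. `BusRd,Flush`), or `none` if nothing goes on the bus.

1. P2: load  L1  bus=[BusRd]  L1: P0=I P1=I P2=E P3=I  mem[L1]=90
2. P1: load  L0  bus=[BusRd]  L0: P0=I P1=E P2=I P3=I  mem[L0]=90
3. P3: load  L2  bus=[BusRd]  L2: P0=I P1=I P2=I P3=E  mem[L2]=70
4. P2: store L1 := 90  bus=[-]  L1: P0=I P1=I P2=M P3=I  mem[L1]=90
5. P1: store L0 := 72  bus=[-]  L0: P0=I P1=M P2=I P3=I  mem[L0]=90
6. P1: load  L1  bus=[BusRd]  L1: P0=I P1=S P2=O P3=I  mem[L1]=90
7. P2: load  L1  bus=[-]  L1: P0=I P1=S P2=O P3=I  mem[L1]=90
8. P3: store L0 := 3  bus=[BusRdX,Flush]  L0: P0=I P1=I P2=I P3=M  mem[L0]=72
9. P2: load  L2  bus=[BusRd]  L2: P0=I P1=I P2=S P3=S  mem[L2]=70
10. P3: load  L0  bus=[-]  L0: P0=I P1=I P2=I P3=M  mem[L0]=72
11. P3: load  L0  bus=[-]  L0: P0=I P1=I P2=I P3=M  mem[L0]=72
12. P1: load  L1  bus=[-]  L1: P0=I P1=S P2=O P3=I  mem[L1]=90
13. P3: store L2 := 3  bus=[BusUpgr]  L2: P0=I P1=I P2=I P3=M  mem[L2]=70
14. P1: store L1 := 67  bus=[BusUpgr,Flush]  L1: P0=I P1=M P2=I P3=I  mem[L1]=90
15. P1: store L1 := 60  bus=[-]  L1: P0=I P1=M P2=I P3=I  mem[L1]=90
16. P0: load  L1  bus=[BusRd]  L1: P0=S P1=O P2=I P3=I  mem[L1]=90
17. P1: store L1 := 29  bus=[BusUpgr]  L1: P0=I P1=M P2=I P3=I  mem[L1]=90

bus = BusRd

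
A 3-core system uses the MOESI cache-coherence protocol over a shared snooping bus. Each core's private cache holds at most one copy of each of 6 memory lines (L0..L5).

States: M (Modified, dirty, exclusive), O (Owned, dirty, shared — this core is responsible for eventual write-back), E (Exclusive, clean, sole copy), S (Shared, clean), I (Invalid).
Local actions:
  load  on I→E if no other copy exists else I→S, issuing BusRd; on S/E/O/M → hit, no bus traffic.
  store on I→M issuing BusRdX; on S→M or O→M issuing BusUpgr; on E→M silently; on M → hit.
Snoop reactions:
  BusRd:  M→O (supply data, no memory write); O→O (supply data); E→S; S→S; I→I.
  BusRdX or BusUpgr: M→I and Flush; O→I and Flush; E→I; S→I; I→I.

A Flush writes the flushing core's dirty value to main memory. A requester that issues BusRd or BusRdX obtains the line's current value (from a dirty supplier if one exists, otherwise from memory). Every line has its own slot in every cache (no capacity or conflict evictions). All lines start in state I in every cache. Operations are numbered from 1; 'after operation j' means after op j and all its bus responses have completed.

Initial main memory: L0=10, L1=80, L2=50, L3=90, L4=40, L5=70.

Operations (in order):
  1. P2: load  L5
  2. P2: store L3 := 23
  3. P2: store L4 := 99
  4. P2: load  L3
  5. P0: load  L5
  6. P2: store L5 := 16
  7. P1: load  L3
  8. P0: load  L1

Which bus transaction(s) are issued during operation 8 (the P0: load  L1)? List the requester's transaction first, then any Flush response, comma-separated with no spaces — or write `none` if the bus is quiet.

1. P2: load  L5  bus=[BusRd]  L5: P0=I P1=I P2=E  mem[L5]=70
2. P2: store L3 := 23  bus=[BusRdX]  L3: P0=I P1=I P2=M  mem[L3]=90
3. P2: store L4 := 99  bus=[BusRdX]  L4: P0=I P1=I P2=M  mem[L4]=40
4. P2: load  L3  bus=[-]  L3: P0=I P1=I P2=M  mem[L3]=90
5. P0: load  L5  bus=[BusRd]  L5: P0=S P1=I P2=S  mem[L5]=70
6. P2: store L5 := 16  bus=[BusUpgr]  L5: P0=I P1=I P2=M  mem[L5]=70
7. P1: load  L3  bus=[BusRd]  L3: P0=I P1=S P2=O  mem[L3]=90
8. P0: load  L1  bus=[BusRd]  L1: P0=E P1=I P2=I  mem[L1]=80

bus = BusRd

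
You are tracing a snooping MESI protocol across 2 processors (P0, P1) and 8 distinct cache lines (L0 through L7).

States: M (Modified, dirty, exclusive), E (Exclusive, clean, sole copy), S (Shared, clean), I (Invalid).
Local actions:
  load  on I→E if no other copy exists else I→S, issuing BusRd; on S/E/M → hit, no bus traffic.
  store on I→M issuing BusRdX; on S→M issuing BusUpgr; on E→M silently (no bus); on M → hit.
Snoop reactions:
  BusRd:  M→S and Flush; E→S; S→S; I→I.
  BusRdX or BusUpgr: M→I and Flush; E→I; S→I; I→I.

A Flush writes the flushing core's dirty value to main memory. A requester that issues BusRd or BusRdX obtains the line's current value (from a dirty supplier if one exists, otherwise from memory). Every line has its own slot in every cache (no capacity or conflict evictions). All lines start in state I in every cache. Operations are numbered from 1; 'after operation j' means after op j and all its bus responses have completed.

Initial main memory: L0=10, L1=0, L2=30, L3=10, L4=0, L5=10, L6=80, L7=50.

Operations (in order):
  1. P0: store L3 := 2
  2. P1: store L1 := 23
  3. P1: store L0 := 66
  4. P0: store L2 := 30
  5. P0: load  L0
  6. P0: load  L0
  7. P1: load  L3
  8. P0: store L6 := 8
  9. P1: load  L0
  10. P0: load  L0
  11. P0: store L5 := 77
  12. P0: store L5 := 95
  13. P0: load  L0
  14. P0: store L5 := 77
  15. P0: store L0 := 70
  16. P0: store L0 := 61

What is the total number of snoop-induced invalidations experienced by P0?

1. P0: store L3 := 2  bus=[BusRdX]  L3: P0=M P1=I  mem[L3]=10
2. P1: store L1 := 23  bus=[BusRdX]  L1: P0=I P1=M  mem[L1]=0
3. P1: store L0 := 66  bus=[BusRdX]  L0: P0=I P1=M  mem[L0]=10
4. P0: store L2 := 30  bus=[BusRdX]  L2: P0=M P1=I  mem[L2]=30
5. P0: load  L0  bus=[BusRd,Flush]  L0: P0=S P1=S  mem[L0]=66
6. P0: load  L0  bus=[-]  L0: P0=S P1=S  mem[L0]=66
7. P1: load  L3  bus=[BusRd,Flush]  L3: P0=S P1=S  mem[L3]=2
8. P0: store L6 := 8  bus=[BusRdX]  L6: P0=M P1=I  mem[L6]=80
9. P1: load  L0  bus=[-]  L0: P0=S P1=S  mem[L0]=66
10. P0: load  L0  bus=[-]  L0: P0=S P1=S  mem[L0]=66
11. P0: store L5 := 77  bus=[BusRdX]  L5: P0=M P1=I  mem[L5]=10
12. P0: store L5 := 95  bus=[-]  L5: P0=M P1=I  mem[L5]=10
13. P0: load  L0  bus=[-]  L0: P0=S P1=S  mem[L0]=66
14. P0: store L5 := 77  bus=[-]  L5: P0=M P1=I  mem[L5]=10
15. P0: store L0 := 70  bus=[BusUpgr]  L0: P0=M P1=I  mem[L0]=66
16. P0: store L0 := 61  bus=[-]  L0: P0=M P1=I  mem[L0]=66

invalidations = 0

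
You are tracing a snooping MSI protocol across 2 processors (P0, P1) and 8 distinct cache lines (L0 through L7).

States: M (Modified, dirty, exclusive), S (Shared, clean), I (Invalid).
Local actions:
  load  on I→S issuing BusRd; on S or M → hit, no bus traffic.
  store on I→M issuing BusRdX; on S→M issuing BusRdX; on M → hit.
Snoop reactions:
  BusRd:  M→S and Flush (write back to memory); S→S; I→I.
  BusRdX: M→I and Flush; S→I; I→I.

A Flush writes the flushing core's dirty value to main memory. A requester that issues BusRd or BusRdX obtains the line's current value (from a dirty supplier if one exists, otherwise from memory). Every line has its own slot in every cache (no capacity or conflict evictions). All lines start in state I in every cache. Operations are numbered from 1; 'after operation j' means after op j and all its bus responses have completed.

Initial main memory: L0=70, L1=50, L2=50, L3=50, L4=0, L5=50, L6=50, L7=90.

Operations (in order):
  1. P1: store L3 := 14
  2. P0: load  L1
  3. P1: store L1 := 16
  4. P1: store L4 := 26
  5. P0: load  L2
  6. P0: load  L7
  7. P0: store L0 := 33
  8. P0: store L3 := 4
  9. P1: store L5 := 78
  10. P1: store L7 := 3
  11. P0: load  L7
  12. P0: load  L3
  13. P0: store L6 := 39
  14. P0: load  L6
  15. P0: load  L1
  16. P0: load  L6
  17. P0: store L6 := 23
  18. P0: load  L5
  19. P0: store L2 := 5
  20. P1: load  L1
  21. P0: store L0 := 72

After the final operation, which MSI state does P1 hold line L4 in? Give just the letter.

step 1: P1: store L3 := 14  ⟶  IM  (L3)  txn=BusRdX  M[L3]=50
step 2: P0: load  L1  ⟶  SI  (L1)  txn=BusRd  M[L1]=50
step 3: P1: store L1 := 16  ⟶  IM  (L1)  txn=BusRdX  M[L1]=50
step 4: P1: store L4 := 26  ⟶  IM  (L4)  txn=BusRdX  M[L4]=0
step 5: P0: load  L2  ⟶  SI  (L2)  txn=BusRd  M[L2]=50
step 6: P0: load  L7  ⟶  SI  (L7)  txn=BusRd  M[L7]=90
step 7: P0: store L0 := 33  ⟶  MI  (L0)  txn=BusRdX  M[L0]=70
step 8: P0: store L3 := 4  ⟶  MI  (L3)  txn=BusRdX+Flush  M[L3]=14
step 9: P1: store L5 := 78  ⟶  IM  (L5)  txn=BusRdX  M[L5]=50
step 10: P1: store L7 := 3  ⟶  IM  (L7)  txn=BusRdX  M[L7]=90
step 11: P0: load  L7  ⟶  SS  (L7)  txn=BusRd+Flush  M[L7]=3
step 12: P0: load  L3  ⟶  MI  (L3)  txn=∅  M[L3]=14
step 13: P0: store L6 := 39  ⟶  MI  (L6)  txn=BusRdX  M[L6]=50
step 14: P0: load  L6  ⟶  MI  (L6)  txn=∅  M[L6]=50
step 15: P0: load  L1  ⟶  SS  (L1)  txn=BusRd+Flush  M[L1]=16
step 16: P0: load  L6  ⟶  MI  (L6)  txn=∅  M[L6]=50
step 17: P0: store L6 := 23  ⟶  MI  (L6)  txn=∅  M[L6]=50
step 18: P0: load  L5  ⟶  SS  (L5)  txn=BusRd+Flush  M[L5]=78
step 19: P0: store L2 := 5  ⟶  MI  (L2)  txn=BusRdX  M[L2]=50
step 20: P1: load  L1  ⟶  SS  (L1)  txn=∅  M[L1]=16
step 21: P0: store L0 := 72  ⟶  MI  (L0)  txn=∅  M[L0]=70

state = M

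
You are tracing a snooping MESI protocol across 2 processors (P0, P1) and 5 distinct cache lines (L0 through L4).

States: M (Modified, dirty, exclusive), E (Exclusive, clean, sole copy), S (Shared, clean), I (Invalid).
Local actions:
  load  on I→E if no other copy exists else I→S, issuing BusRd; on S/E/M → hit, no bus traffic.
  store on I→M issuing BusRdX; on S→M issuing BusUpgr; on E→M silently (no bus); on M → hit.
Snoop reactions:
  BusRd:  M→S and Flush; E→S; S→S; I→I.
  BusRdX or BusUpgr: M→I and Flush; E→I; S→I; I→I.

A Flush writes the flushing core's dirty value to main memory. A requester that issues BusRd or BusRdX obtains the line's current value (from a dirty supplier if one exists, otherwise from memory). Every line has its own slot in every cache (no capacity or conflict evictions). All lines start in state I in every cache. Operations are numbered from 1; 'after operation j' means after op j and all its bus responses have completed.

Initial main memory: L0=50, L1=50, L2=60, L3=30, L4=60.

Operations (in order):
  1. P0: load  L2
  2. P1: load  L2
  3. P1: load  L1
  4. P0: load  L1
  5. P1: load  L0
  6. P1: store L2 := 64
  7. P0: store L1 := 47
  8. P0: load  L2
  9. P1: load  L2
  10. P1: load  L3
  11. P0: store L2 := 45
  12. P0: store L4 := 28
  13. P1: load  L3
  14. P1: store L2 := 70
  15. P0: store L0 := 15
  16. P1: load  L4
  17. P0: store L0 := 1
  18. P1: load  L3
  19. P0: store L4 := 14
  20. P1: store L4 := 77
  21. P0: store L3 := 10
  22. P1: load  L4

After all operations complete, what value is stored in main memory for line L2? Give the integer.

[1] P0: load  L2 | P0:E(60), P1:I | bus: BusRd
[2] P1: load  L2 | P0:S(60), P1:S(60) | bus: BusRd
[3] P1: load  L1 | P0:I, P1:E(50) | bus: BusRd
[4] P0: load  L1 | P0:S(50), P1:S(50) | bus: BusRd
[5] P1: load  L0 | P0:I, P1:E(50) | bus: BusRd
[6] P1: store L2 := 64 | P0:I, P1:M(64) | bus: BusUpgr
[7] P0: store L1 := 47 | P0:M(47), P1:I | bus: BusUpgr
[8] P0: load  L2 | P0:S(64), P1:S(64) | bus: BusRd,Flush
[9] P1: load  L2 | P0:S(64), P1:S(64) | bus: none
[10] P1: load  L3 | P0:I, P1:E(30) | bus: BusRd
[11] P0: store L2 := 45 | P0:M(45), P1:I | bus: BusUpgr
[12] P0: store L4 := 28 | P0:M(28), P1:I | bus: BusRdX
[13] P1: load  L3 | P0:I, P1:E(30) | bus: none
[14] P1: store L2 := 70 | P0:I, P1:M(70) | bus: BusRdX,Flush
[15] P0: store L0 := 15 | P0:M(15), P1:I | bus: BusRdX
[16] P1: load  L4 | P0:S(28), P1:S(28) | bus: BusRd,Flush
[17] P0: store L0 := 1 | P0:M(1), P1:I | bus: none
[18] P1: load  L3 | P0:I, P1:E(30) | bus: none
[19] P0: store L4 := 14 | P0:M(14), P1:I | bus: BusUpgr
[20] P1: store L4 := 77 | P0:I, P1:M(77) | bus: BusRdX,Flush
[21] P0: store L3 := 10 | P0:M(10), P1:I | bus: BusRdX
[22] P1: load  L4 | P0:I, P1:M(77) | bus: none

memory[L2] = 45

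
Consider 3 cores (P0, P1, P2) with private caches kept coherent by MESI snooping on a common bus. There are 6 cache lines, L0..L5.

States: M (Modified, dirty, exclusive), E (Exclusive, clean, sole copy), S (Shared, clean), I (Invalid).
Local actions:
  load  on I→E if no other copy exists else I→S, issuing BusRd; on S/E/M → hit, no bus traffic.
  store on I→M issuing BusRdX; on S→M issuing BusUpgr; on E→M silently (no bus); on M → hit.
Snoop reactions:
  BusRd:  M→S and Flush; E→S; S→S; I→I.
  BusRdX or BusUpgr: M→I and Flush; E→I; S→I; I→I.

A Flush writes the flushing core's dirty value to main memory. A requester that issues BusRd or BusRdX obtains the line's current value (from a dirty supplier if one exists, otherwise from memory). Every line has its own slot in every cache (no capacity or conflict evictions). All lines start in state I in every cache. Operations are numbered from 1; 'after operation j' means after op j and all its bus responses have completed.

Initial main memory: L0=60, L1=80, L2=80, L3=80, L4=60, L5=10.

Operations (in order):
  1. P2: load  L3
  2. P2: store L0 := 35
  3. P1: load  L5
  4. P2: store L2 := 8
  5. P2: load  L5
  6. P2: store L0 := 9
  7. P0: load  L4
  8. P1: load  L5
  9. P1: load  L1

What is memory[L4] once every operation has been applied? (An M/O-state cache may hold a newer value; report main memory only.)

1. P2: load  L3  bus=[BusRd]  L3: P0=I P1=I P2=E  mem[L3]=80
2. P2: store L0 := 35  bus=[BusRdX]  L0: P0=I P1=I P2=M  mem[L0]=60
3. P1: load  L5  bus=[BusRd]  L5: P0=I P1=E P2=I  mem[L5]=10
4. P2: store L2 := 8  bus=[BusRdX]  L2: P0=I P1=I P2=M  mem[L2]=80
5. P2: load  L5  bus=[BusRd]  L5: P0=I P1=S P2=S  mem[L5]=10
6. P2: store L0 := 9  bus=[-]  L0: P0=I P1=I P2=M  mem[L0]=60
7. P0: load  L4  bus=[BusRd]  L4: P0=E P1=I P2=I  mem[L4]=60
8. P1: load  L5  bus=[-]  L5: P0=I P1=S P2=S  mem[L5]=10
9. P1: load  L1  bus=[BusRd]  L1: P0=I P1=E P2=I  mem[L1]=80

memory[L4] = 60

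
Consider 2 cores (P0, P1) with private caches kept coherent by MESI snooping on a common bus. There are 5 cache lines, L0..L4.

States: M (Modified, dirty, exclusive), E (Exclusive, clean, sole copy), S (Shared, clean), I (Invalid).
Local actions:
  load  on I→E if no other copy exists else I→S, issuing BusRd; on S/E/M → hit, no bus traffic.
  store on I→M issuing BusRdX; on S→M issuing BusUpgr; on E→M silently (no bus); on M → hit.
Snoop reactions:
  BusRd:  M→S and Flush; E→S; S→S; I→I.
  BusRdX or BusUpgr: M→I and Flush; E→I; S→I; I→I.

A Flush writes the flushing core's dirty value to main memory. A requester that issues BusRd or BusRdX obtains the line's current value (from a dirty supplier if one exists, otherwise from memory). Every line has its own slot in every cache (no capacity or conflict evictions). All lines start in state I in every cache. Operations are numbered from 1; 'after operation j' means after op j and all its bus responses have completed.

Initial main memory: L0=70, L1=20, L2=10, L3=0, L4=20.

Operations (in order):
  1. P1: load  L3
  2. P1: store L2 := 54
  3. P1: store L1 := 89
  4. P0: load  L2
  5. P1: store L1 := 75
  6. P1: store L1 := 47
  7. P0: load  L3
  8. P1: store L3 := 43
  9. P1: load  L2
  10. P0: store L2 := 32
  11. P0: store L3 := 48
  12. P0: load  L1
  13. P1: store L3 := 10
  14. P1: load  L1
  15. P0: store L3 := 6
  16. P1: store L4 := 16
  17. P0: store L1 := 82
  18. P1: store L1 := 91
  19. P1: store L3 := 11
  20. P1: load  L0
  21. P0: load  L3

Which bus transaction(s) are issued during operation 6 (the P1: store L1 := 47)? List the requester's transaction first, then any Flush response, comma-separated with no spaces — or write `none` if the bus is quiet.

bus = none

1. P1: load  L3  bus=[BusRd]  L3: P0=I P1=E  mem[L3]=0
2. P1: store L2 := 54  bus=[BusRdX]  L2: P0=I P1=M  mem[L2]=10
3. P1: store L1 := 89  bus=[BusRdX]  L1: P0=I P1=M  mem[L1]=20
4. P0: load  L2  bus=[BusRd,Flush]  L2: P0=S P1=S  mem[L2]=54
5. P1: store L1 := 75  bus=[-]  L1: P0=I P1=M  mem[L1]=20
6. P1: store L1 := 47  bus=[-]  L1: P0=I P1=M  mem[L1]=20
7. P0: load  L3  bus=[BusRd]  L3: P0=S P1=S  mem[L3]=0
8. P1: store L3 := 43  bus=[BusUpgr]  L3: P0=I P1=M  mem[L3]=0
9. P1: load  L2  bus=[-]  L2: P0=S P1=S  mem[L2]=54
10. P0: store L2 := 32  bus=[BusUpgr]  L2: P0=M P1=I  mem[L2]=54
11. P0: store L3 := 48  bus=[BusRdX,Flush]  L3: P0=M P1=I  mem[L3]=43
12. P0: load  L1  bus=[BusRd,Flush]  L1: P0=S P1=S  mem[L1]=47
13. P1: store L3 := 10  bus=[BusRdX,Flush]  L3: P0=I P1=M  mem[L3]=48
14. P1: load  L1  bus=[-]  L1: P0=S P1=S  mem[L1]=47
15. P0: store L3 := 6  bus=[BusRdX,Flush]  L3: P0=M P1=I  mem[L3]=10
16. P1: store L4 := 16  bus=[BusRdX]  L4: P0=I P1=M  mem[L4]=20
17. P0: store L1 := 82  bus=[BusUpgr]  L1: P0=M P1=I  mem[L1]=47
18. P1: store L1 := 91  bus=[BusRdX,Flush]  L1: P0=I P1=M  mem[L1]=82
19. P1: store L3 := 11  bus=[BusRdX,Flush]  L3: P0=I P1=M  mem[L3]=6
20. P1: load  L0  bus=[BusRd]  L0: P0=I P1=E  mem[L0]=70
21. P0: load  L3  bus=[BusRd,Flush]  L3: P0=S P1=S  mem[L3]=11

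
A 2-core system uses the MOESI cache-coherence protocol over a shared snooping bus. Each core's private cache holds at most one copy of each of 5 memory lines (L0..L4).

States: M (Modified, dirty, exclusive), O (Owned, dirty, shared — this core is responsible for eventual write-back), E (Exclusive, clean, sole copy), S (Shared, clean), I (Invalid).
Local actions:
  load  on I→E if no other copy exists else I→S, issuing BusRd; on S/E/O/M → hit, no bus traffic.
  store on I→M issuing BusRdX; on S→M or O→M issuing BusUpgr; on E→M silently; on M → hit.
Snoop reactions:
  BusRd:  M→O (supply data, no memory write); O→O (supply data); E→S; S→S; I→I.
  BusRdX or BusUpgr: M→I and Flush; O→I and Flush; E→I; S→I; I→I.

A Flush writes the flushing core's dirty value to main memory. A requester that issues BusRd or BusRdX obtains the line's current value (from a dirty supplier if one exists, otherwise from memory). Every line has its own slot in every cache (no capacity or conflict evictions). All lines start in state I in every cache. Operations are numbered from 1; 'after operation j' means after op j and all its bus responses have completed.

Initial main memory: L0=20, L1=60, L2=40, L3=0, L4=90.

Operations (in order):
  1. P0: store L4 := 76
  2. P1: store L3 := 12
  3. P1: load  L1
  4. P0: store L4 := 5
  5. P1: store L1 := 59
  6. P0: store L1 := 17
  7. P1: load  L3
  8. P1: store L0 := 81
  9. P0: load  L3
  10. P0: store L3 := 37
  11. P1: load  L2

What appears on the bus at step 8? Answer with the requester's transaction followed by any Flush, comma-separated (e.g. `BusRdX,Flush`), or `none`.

  op1 P0: store L4 := 76 → M/I on L4; bus BusRdX; mem=90
  op2 P1: store L3 := 12 → I/M on L3; bus BusRdX; mem=0
  op3 P1: load  L1 → I/E on L1; bus BusRd; mem=60
  op4 P0: store L4 := 5 → M/I on L4; bus (none); mem=90
  op5 P1: store L1 := 59 → I/M on L1; bus (none); mem=60
  op6 P0: store L1 := 17 → M/I on L1; bus BusRdX Flush; mem=59
  op7 P1: load  L3 → I/M on L3; bus (none); mem=0
  op8 P1: store L0 := 81 → I/M on L0; bus BusRdX; mem=20
  op9 P0: load  L3 → S/O on L3; bus BusRd; mem=0
  op10 P0: store L3 := 37 → M/I on L3; bus BusUpgr Flush; mem=12
  op11 P1: load  L2 → I/E on L2; bus BusRd; mem=40

bus = BusRdX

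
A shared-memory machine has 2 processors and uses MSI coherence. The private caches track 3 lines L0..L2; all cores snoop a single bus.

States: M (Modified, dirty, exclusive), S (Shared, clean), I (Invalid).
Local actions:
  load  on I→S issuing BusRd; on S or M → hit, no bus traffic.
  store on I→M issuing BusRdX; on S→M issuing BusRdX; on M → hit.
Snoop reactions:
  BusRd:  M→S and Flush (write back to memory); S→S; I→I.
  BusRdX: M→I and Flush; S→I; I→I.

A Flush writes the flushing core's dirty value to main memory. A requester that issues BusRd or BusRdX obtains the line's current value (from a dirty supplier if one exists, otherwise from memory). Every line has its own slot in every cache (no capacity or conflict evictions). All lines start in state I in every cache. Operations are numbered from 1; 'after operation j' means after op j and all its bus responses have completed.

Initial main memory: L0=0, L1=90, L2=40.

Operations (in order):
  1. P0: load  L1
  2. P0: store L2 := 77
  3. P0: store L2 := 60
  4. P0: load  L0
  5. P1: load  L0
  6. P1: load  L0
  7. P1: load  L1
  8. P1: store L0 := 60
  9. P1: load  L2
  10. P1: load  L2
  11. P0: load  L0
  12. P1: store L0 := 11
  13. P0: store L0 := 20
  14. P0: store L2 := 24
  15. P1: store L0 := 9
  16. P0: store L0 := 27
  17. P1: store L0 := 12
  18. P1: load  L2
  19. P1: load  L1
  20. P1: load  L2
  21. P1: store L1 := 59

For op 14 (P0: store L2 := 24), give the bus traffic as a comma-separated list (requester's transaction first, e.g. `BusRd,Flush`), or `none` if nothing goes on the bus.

1. P0: load  L1  bus=[BusRd]  L1: P0=S P1=I  mem[L1]=90
2. P0: store L2 := 77  bus=[BusRdX]  L2: P0=M P1=I  mem[L2]=40
3. P0: store L2 := 60  bus=[-]  L2: P0=M P1=I  mem[L2]=40
4. P0: load  L0  bus=[BusRd]  L0: P0=S P1=I  mem[L0]=0
5. P1: load  L0  bus=[BusRd]  L0: P0=S P1=S  mem[L0]=0
6. P1: load  L0  bus=[-]  L0: P0=S P1=S  mem[L0]=0
7. P1: load  L1  bus=[BusRd]  L1: P0=S P1=S  mem[L1]=90
8. P1: store L0 := 60  bus=[BusRdX]  L0: P0=I P1=M  mem[L0]=0
9. P1: load  L2  bus=[BusRd,Flush]  L2: P0=S P1=S  mem[L2]=60
10. P1: load  L2  bus=[-]  L2: P0=S P1=S  mem[L2]=60
11. P0: load  L0  bus=[BusRd,Flush]  L0: P0=S P1=S  mem[L0]=60
12. P1: store L0 := 11  bus=[BusRdX]  L0: P0=I P1=M  mem[L0]=60
13. P0: store L0 := 20  bus=[BusRdX,Flush]  L0: P0=M P1=I  mem[L0]=11
14. P0: store L2 := 24  bus=[BusRdX]  L2: P0=M P1=I  mem[L2]=60
15. P1: store L0 := 9  bus=[BusRdX,Flush]  L0: P0=I P1=M  mem[L0]=20
16. P0: store L0 := 27  bus=[BusRdX,Flush]  L0: P0=M P1=I  mem[L0]=9
17. P1: store L0 := 12  bus=[BusRdX,Flush]  L0: P0=I P1=M  mem[L0]=27
18. P1: load  L2  bus=[BusRd,Flush]  L2: P0=S P1=S  mem[L2]=24
19. P1: load  L1  bus=[-]  L1: P0=S P1=S  mem[L1]=90
20. P1: load  L2  bus=[-]  L2: P0=S P1=S  mem[L2]=24
21. P1: store L1 := 59  bus=[BusRdX]  L1: P0=I P1=M  mem[L1]=90

bus = BusRdX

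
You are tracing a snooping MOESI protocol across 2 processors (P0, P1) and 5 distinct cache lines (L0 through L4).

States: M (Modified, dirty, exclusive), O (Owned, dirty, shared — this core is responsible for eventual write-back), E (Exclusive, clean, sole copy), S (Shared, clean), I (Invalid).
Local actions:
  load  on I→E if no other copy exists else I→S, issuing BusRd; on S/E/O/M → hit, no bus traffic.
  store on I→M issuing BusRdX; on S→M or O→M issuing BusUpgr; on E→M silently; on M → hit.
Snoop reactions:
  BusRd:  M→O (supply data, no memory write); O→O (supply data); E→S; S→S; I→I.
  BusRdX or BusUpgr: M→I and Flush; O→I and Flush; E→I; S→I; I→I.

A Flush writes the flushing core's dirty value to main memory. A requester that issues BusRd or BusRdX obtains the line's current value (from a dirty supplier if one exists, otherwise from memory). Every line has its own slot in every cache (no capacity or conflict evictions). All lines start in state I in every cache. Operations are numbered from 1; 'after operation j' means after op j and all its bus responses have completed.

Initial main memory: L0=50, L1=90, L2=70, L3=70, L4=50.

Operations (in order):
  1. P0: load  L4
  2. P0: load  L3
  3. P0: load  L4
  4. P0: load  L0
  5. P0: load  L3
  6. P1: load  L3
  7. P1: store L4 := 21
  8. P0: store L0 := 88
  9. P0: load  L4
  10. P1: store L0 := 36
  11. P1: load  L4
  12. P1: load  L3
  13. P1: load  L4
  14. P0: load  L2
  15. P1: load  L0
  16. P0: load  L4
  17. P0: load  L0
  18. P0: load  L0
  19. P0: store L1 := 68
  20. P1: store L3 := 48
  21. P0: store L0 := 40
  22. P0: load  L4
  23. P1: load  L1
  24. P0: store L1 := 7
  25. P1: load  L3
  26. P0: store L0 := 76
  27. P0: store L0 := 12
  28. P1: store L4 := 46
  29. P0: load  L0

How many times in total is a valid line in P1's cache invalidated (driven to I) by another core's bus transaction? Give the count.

invalidations = 2

1. P0: load  L4  bus=[BusRd]  L4: P0=E P1=I  mem[L4]=50
2. P0: load  L3  bus=[BusRd]  L3: P0=E P1=I  mem[L3]=70
3. P0: load  L4  bus=[-]  L4: P0=E P1=I  mem[L4]=50
4. P0: load  L0  bus=[BusRd]  L0: P0=E P1=I  mem[L0]=50
5. P0: load  L3  bus=[-]  L3: P0=E P1=I  mem[L3]=70
6. P1: load  L3  bus=[BusRd]  L3: P0=S P1=S  mem[L3]=70
7. P1: store L4 := 21  bus=[BusRdX]  L4: P0=I P1=M  mem[L4]=50
8. P0: store L0 := 88  bus=[-]  L0: P0=M P1=I  mem[L0]=50
9. P0: load  L4  bus=[BusRd]  L4: P0=S P1=O  mem[L4]=50
10. P1: store L0 := 36  bus=[BusRdX,Flush]  L0: P0=I P1=M  mem[L0]=88
11. P1: load  L4  bus=[-]  L4: P0=S P1=O  mem[L4]=50
12. P1: load  L3  bus=[-]  L3: P0=S P1=S  mem[L3]=70
13. P1: load  L4  bus=[-]  L4: P0=S P1=O  mem[L4]=50
14. P0: load  L2  bus=[BusRd]  L2: P0=E P1=I  mem[L2]=70
15. P1: load  L0  bus=[-]  L0: P0=I P1=M  mem[L0]=88
16. P0: load  L4  bus=[-]  L4: P0=S P1=O  mem[L4]=50
17. P0: load  L0  bus=[BusRd]  L0: P0=S P1=O  mem[L0]=88
18. P0: load  L0  bus=[-]  L0: P0=S P1=O  mem[L0]=88
19. P0: store L1 := 68  bus=[BusRdX]  L1: P0=M P1=I  mem[L1]=90
20. P1: store L3 := 48  bus=[BusUpgr]  L3: P0=I P1=M  mem[L3]=70
21. P0: store L0 := 40  bus=[BusUpgr,Flush]  L0: P0=M P1=I  mem[L0]=36
22. P0: load  L4  bus=[-]  L4: P0=S P1=O  mem[L4]=50
23. P1: load  L1  bus=[BusRd]  L1: P0=O P1=S  mem[L1]=90
24. P0: store L1 := 7  bus=[BusUpgr]  L1: P0=M P1=I  mem[L1]=90
25. P1: load  L3  bus=[-]  L3: P0=I P1=M  mem[L3]=70
26. P0: store L0 := 76  bus=[-]  L0: P0=M P1=I  mem[L0]=36
27. P0: store L0 := 12  bus=[-]  L0: P0=M P1=I  mem[L0]=36
28. P1: store L4 := 46  bus=[BusUpgr]  L4: P0=I P1=M  mem[L4]=50
29. P0: load  L0  bus=[-]  L0: P0=M P1=I  mem[L0]=36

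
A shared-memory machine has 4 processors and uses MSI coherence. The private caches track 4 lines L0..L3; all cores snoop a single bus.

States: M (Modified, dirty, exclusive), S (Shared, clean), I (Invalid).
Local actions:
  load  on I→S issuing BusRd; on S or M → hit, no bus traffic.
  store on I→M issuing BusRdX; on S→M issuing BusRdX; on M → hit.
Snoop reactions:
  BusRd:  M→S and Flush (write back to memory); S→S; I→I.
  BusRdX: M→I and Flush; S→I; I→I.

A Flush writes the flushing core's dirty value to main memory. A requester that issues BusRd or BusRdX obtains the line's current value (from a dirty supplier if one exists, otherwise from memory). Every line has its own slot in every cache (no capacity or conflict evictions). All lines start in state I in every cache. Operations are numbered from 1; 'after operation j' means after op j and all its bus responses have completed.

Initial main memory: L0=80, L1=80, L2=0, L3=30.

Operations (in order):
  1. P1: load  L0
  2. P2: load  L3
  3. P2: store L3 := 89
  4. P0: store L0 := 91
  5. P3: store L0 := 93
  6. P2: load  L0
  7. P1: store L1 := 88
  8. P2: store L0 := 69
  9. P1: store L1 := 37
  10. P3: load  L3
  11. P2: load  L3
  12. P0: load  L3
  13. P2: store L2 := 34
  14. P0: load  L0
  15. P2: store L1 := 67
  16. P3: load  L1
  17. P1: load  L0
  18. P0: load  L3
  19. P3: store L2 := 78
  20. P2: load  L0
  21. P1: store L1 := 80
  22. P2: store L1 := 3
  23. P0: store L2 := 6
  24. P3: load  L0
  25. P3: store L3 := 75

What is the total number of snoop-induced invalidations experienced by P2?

invalidations = 3

1. P1: load  L0  bus=[BusRd]  L0: P0=I P1=S P2=I P3=I  mem[L0]=80
2. P2: load  L3  bus=[BusRd]  L3: P0=I P1=I P2=S P3=I  mem[L3]=30
3. P2: store L3 := 89  bus=[BusRdX]  L3: P0=I P1=I P2=M P3=I  mem[L3]=30
4. P0: store L0 := 91  bus=[BusRdX]  L0: P0=M P1=I P2=I P3=I  mem[L0]=80
5. P3: store L0 := 93  bus=[BusRdX,Flush]  L0: P0=I P1=I P2=I P3=M  mem[L0]=91
6. P2: load  L0  bus=[BusRd,Flush]  L0: P0=I P1=I P2=S P3=S  mem[L0]=93
7. P1: store L1 := 88  bus=[BusRdX]  L1: P0=I P1=M P2=I P3=I  mem[L1]=80
8. P2: store L0 := 69  bus=[BusRdX]  L0: P0=I P1=I P2=M P3=I  mem[L0]=93
9. P1: store L1 := 37  bus=[-]  L1: P0=I P1=M P2=I P3=I  mem[L1]=80
10. P3: load  L3  bus=[BusRd,Flush]  L3: P0=I P1=I P2=S P3=S  mem[L3]=89
11. P2: load  L3  bus=[-]  L3: P0=I P1=I P2=S P3=S  mem[L3]=89
12. P0: load  L3  bus=[BusRd]  L3: P0=S P1=I P2=S P3=S  mem[L3]=89
13. P2: store L2 := 34  bus=[BusRdX]  L2: P0=I P1=I P2=M P3=I  mem[L2]=0
14. P0: load  L0  bus=[BusRd,Flush]  L0: P0=S P1=I P2=S P3=I  mem[L0]=69
15. P2: store L1 := 67  bus=[BusRdX,Flush]  L1: P0=I P1=I P2=M P3=I  mem[L1]=37
16. P3: load  L1  bus=[BusRd,Flush]  L1: P0=I P1=I P2=S P3=S  mem[L1]=67
17. P1: load  L0  bus=[BusRd]  L0: P0=S P1=S P2=S P3=I  mem[L0]=69
18. P0: load  L3  bus=[-]  L3: P0=S P1=I P2=S P3=S  mem[L3]=89
19. P3: store L2 := 78  bus=[BusRdX,Flush]  L2: P0=I P1=I P2=I P3=M  mem[L2]=34
20. P2: load  L0  bus=[-]  L0: P0=S P1=S P2=S P3=I  mem[L0]=69
21. P1: store L1 := 80  bus=[BusRdX]  L1: P0=I P1=M P2=I P3=I  mem[L1]=67
22. P2: store L1 := 3  bus=[BusRdX,Flush]  L1: P0=I P1=I P2=M P3=I  mem[L1]=80
23. P0: store L2 := 6  bus=[BusRdX,Flush]  L2: P0=M P1=I P2=I P3=I  mem[L2]=78
24. P3: load  L0  bus=[BusRd]  L0: P0=S P1=S P2=S P3=S  mem[L0]=69
25. P3: store L3 := 75  bus=[BusRdX]  L3: P0=I P1=I P2=I P3=M  mem[L3]=89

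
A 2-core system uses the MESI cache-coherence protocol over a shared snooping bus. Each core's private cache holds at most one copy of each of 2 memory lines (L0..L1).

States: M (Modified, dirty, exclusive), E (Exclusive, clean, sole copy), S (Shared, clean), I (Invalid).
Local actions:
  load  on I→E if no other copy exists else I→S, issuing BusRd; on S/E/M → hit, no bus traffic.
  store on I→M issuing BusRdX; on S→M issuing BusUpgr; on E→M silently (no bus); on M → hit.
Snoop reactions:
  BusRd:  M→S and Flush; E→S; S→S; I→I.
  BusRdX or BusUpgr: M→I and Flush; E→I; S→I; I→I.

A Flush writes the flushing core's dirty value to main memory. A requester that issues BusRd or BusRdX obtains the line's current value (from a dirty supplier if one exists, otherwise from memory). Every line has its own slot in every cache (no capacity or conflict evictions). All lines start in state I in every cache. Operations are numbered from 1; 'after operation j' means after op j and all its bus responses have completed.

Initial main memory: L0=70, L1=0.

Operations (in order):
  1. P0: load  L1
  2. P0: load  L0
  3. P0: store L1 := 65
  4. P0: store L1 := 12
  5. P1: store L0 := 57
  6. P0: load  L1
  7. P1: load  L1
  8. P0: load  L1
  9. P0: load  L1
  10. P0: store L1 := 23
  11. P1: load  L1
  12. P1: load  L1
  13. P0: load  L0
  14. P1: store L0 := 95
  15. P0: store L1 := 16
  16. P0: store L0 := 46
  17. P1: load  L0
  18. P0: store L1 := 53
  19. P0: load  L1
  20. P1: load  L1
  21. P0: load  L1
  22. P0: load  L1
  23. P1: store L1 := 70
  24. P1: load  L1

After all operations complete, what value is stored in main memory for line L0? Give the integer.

step 1: P0: load  L1  ⟶  EI  (L1)  txn=BusRd  M[L1]=0
step 2: P0: load  L0  ⟶  EI  (L0)  txn=BusRd  M[L0]=70
step 3: P0: store L1 := 65  ⟶  MI  (L1)  txn=∅  M[L1]=0
step 4: P0: store L1 := 12  ⟶  MI  (L1)  txn=∅  M[L1]=0
step 5: P1: store L0 := 57  ⟶  IM  (L0)  txn=BusRdX  M[L0]=70
step 6: P0: load  L1  ⟶  MI  (L1)  txn=∅  M[L1]=0
step 7: P1: load  L1  ⟶  SS  (L1)  txn=BusRd+Flush  M[L1]=12
step 8: P0: load  L1  ⟶  SS  (L1)  txn=∅  M[L1]=12
step 9: P0: load  L1  ⟶  SS  (L1)  txn=∅  M[L1]=12
step 10: P0: store L1 := 23  ⟶  MI  (L1)  txn=BusUpgr  M[L1]=12
step 11: P1: load  L1  ⟶  SS  (L1)  txn=BusRd+Flush  M[L1]=23
step 12: P1: load  L1  ⟶  SS  (L1)  txn=∅  M[L1]=23
step 13: P0: load  L0  ⟶  SS  (L0)  txn=BusRd+Flush  M[L0]=57
step 14: P1: store L0 := 95  ⟶  IM  (L0)  txn=BusUpgr  M[L0]=57
step 15: P0: store L1 := 16  ⟶  MI  (L1)  txn=BusUpgr  M[L1]=23
step 16: P0: store L0 := 46  ⟶  MI  (L0)  txn=BusRdX+Flush  M[L0]=95
step 17: P1: load  L0  ⟶  SS  (L0)  txn=BusRd+Flush  M[L0]=46
step 18: P0: store L1 := 53  ⟶  MI  (L1)  txn=∅  M[L1]=23
step 19: P0: load  L1  ⟶  MI  (L1)  txn=∅  M[L1]=23
step 20: P1: load  L1  ⟶  SS  (L1)  txn=BusRd+Flush  M[L1]=53
step 21: P0: load  L1  ⟶  SS  (L1)  txn=∅  M[L1]=53
step 22: P0: load  L1  ⟶  SS  (L1)  txn=∅  M[L1]=53
step 23: P1: store L1 := 70  ⟶  IM  (L1)  txn=BusUpgr  M[L1]=53
step 24: P1: load  L1  ⟶  IM  (L1)  txn=∅  M[L1]=53

memory[L0] = 46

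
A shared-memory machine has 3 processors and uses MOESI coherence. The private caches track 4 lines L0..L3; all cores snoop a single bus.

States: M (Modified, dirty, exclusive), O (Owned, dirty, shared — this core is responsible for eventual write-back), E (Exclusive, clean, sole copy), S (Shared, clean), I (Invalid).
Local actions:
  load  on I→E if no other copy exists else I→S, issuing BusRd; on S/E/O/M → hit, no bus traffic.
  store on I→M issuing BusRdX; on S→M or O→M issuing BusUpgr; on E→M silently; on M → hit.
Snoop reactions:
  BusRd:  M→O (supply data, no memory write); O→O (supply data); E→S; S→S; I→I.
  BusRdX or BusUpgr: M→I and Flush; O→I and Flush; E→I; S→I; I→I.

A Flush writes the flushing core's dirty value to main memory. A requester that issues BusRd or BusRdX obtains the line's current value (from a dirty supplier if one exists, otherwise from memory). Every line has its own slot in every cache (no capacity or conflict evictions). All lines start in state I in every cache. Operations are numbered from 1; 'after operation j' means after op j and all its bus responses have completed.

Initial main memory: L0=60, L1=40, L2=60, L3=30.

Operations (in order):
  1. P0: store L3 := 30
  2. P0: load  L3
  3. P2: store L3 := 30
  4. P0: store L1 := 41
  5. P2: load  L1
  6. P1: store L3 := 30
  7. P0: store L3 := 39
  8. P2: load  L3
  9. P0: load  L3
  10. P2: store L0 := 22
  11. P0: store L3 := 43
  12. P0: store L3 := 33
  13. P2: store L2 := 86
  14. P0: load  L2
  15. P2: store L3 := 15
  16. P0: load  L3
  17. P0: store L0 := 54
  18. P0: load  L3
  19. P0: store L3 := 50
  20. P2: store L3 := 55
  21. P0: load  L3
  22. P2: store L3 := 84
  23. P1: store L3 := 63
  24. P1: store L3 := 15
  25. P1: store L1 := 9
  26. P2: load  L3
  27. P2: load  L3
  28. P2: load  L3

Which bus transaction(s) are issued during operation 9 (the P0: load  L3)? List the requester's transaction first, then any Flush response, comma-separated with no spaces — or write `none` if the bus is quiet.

1. P0: store L3 := 30  bus=[BusRdX]  L3: P0=M P1=I P2=I  mem[L3]=30
2. P0: load  L3  bus=[-]  L3: P0=M P1=I P2=I  mem[L3]=30
3. P2: store L3 := 30  bus=[BusRdX,Flush]  L3: P0=I P1=I P2=M  mem[L3]=30
4. P0: store L1 := 41  bus=[BusRdX]  L1: P0=M P1=I P2=I  mem[L1]=40
5. P2: load  L1  bus=[BusRd]  L1: P0=O P1=I P2=S  mem[L1]=40
6. P1: store L3 := 30  bus=[BusRdX,Flush]  L3: P0=I P1=M P2=I  mem[L3]=30
7. P0: store L3 := 39  bus=[BusRdX,Flush]  L3: P0=M P1=I P2=I  mem[L3]=30
8. P2: load  L3  bus=[BusRd]  L3: P0=O P1=I P2=S  mem[L3]=30
9. P0: load  L3  bus=[-]  L3: P0=O P1=I P2=S  mem[L3]=30
10. P2: store L0 := 22  bus=[BusRdX]  L0: P0=I P1=I P2=M  mem[L0]=60
11. P0: store L3 := 43  bus=[BusUpgr]  L3: P0=M P1=I P2=I  mem[L3]=30
12. P0: store L3 := 33  bus=[-]  L3: P0=M P1=I P2=I  mem[L3]=30
13. P2: store L2 := 86  bus=[BusRdX]  L2: P0=I P1=I P2=M  mem[L2]=60
14. P0: load  L2  bus=[BusRd]  L2: P0=S P1=I P2=O  mem[L2]=60
15. P2: store L3 := 15  bus=[BusRdX,Flush]  L3: P0=I P1=I P2=M  mem[L3]=33
16. P0: load  L3  bus=[BusRd]  L3: P0=S P1=I P2=O  mem[L3]=33
17. P0: store L0 := 54  bus=[BusRdX,Flush]  L0: P0=M P1=I P2=I  mem[L0]=22
18. P0: load  L3  bus=[-]  L3: P0=S P1=I P2=O  mem[L3]=33
19. P0: store L3 := 50  bus=[BusUpgr,Flush]  L3: P0=M P1=I P2=I  mem[L3]=15
20. P2: store L3 := 55  bus=[BusRdX,Flush]  L3: P0=I P1=I P2=M  mem[L3]=50
21. P0: load  L3  bus=[BusRd]  L3: P0=S P1=I P2=O  mem[L3]=50
22. P2: store L3 := 84  bus=[BusUpgr]  L3: P0=I P1=I P2=M  mem[L3]=50
23. P1: store L3 := 63  bus=[BusRdX,Flush]  L3: P0=I P1=M P2=I  mem[L3]=84
24. P1: store L3 := 15  bus=[-]  L3: P0=I P1=M P2=I  mem[L3]=84
25. P1: store L1 := 9  bus=[BusRdX,Flush]  L1: P0=I P1=M P2=I  mem[L1]=41
26. P2: load  L3  bus=[BusRd]  L3: P0=I P1=O P2=S  mem[L3]=84
27. P2: load  L3  bus=[-]  L3: P0=I P1=O P2=S  mem[L3]=84
28. P2: load  L3  bus=[-]  L3: P0=I P1=O P2=S  mem[L3]=84

bus = none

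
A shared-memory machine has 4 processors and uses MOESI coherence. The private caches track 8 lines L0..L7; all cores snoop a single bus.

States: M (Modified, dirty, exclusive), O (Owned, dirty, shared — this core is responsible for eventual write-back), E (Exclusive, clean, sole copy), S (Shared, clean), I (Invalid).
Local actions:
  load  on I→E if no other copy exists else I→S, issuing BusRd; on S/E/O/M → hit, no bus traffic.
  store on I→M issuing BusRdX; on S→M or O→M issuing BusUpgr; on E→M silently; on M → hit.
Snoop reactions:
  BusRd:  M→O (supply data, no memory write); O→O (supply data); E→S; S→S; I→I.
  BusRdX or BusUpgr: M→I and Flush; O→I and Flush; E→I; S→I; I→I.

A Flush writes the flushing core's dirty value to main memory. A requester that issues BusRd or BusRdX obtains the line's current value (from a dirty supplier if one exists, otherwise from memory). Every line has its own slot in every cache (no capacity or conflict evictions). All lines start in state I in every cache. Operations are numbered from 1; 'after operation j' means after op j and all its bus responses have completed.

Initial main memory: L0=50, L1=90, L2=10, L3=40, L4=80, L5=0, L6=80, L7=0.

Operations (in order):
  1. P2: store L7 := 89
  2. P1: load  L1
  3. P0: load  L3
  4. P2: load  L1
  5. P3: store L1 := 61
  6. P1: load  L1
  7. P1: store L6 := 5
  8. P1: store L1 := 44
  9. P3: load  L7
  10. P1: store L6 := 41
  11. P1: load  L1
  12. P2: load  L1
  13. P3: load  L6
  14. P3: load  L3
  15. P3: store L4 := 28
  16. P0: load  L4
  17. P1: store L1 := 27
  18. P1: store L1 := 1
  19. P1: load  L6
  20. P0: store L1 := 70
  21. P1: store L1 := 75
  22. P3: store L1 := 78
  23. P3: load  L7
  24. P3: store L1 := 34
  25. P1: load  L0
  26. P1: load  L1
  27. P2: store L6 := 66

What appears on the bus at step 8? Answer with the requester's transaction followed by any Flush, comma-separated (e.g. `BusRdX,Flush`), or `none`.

bus = BusUpgr,Flush

[1] P2: store L7 := 89 | P0:I, P1:I, P2:M(89), P3:I | bus: BusRdX
[2] P1: load  L1 | P0:I, P1:E(90), P2:I, P3:I | bus: BusRd
[3] P0: load  L3 | P0:E(40), P1:I, P2:I, P3:I | bus: BusRd
[4] P2: load  L1 | P0:I, P1:S(90), P2:S(90), P3:I | bus: BusRd
[5] P3: store L1 := 61 | P0:I, P1:I, P2:I, P3:M(61) | bus: BusRdX
[6] P1: load  L1 | P0:I, P1:S(61), P2:I, P3:O(61) | bus: BusRd
[7] P1: store L6 := 5 | P0:I, P1:M(5), P2:I, P3:I | bus: BusRdX
[8] P1: store L1 := 44 | P0:I, P1:M(44), P2:I, P3:I | bus: BusUpgr,Flush
[9] P3: load  L7 | P0:I, P1:I, P2:O(89), P3:S(89) | bus: BusRd
[10] P1: store L6 := 41 | P0:I, P1:M(41), P2:I, P3:I | bus: none
[11] P1: load  L1 | P0:I, P1:M(44), P2:I, P3:I | bus: none
[12] P2: load  L1 | P0:I, P1:O(44), P2:S(44), P3:I | bus: BusRd
[13] P3: load  L6 | P0:I, P1:O(41), P2:I, P3:S(41) | bus: BusRd
[14] P3: load  L3 | P0:S(40), P1:I, P2:I, P3:S(40) | bus: BusRd
[15] P3: store L4 := 28 | P0:I, P1:I, P2:I, P3:M(28) | bus: BusRdX
[16] P0: load  L4 | P0:S(28), P1:I, P2:I, P3:O(28) | bus: BusRd
[17] P1: store L1 := 27 | P0:I, P1:M(27), P2:I, P3:I | bus: BusUpgr
[18] P1: store L1 := 1 | P0:I, P1:M(1), P2:I, P3:I | bus: none
[19] P1: load  L6 | P0:I, P1:O(41), P2:I, P3:S(41) | bus: none
[20] P0: store L1 := 70 | P0:M(70), P1:I, P2:I, P3:I | bus: BusRdX,Flush
[21] P1: store L1 := 75 | P0:I, P1:M(75), P2:I, P3:I | bus: BusRdX,Flush
[22] P3: store L1 := 78 | P0:I, P1:I, P2:I, P3:M(78) | bus: BusRdX,Flush
[23] P3: load  L7 | P0:I, P1:I, P2:O(89), P3:S(89) | bus: none
[24] P3: store L1 := 34 | P0:I, P1:I, P2:I, P3:M(34) | bus: none
[25] P1: load  L0 | P0:I, P1:E(50), P2:I, P3:I | bus: BusRd
[26] P1: load  L1 | P0:I, P1:S(34), P2:I, P3:O(34) | bus: BusRd
[27] P2: store L6 := 66 | P0:I, P1:I, P2:M(66), P3:I | bus: BusRdX,Flush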